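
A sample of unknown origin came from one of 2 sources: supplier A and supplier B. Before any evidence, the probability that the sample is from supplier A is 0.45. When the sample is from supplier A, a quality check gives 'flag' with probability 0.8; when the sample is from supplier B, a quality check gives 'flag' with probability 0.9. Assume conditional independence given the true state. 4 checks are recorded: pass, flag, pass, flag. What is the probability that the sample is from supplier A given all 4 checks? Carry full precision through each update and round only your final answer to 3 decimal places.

0.721

After 'pass': P(supplier A) = 0.2·0.4500 / (0.2·0.4500 + 0.1·0.5500) ≈ 0.6207
After 'flag': P(supplier A) = 0.8·0.6207 / (0.8·0.6207 + 0.9·0.3793) ≈ 0.5926
After 'pass': P(supplier A) = 0.2·0.5926 / (0.2·0.5926 + 0.1·0.4074) ≈ 0.7442
After 'flag': P(supplier A) = 0.8·0.7442 / (0.8·0.7442 + 0.9·0.2558) ≈ 0.7211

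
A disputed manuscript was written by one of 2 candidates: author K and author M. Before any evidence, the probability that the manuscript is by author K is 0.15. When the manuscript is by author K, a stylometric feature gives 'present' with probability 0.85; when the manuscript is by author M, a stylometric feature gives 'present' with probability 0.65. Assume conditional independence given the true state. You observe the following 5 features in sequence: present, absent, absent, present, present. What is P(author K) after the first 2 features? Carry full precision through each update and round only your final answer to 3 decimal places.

0.090

Each posterior becomes the prior for the next update.
After 'present': P(author K) = 0.85·0.1500 / (0.85·0.1500 + 0.65·0.8500) ≈ 0.1875
After 'absent': P(author K) = 0.15·0.1875 / (0.15·0.1875 + 0.35·0.8125) ≈ 0.0900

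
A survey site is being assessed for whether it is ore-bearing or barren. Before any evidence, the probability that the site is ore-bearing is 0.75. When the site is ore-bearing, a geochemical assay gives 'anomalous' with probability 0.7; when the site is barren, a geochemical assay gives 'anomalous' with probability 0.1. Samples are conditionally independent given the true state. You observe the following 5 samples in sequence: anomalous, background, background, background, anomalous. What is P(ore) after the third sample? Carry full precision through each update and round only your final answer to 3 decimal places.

Each posterior becomes the prior for the next update.
After 'anomalous': P(ore) = 0.7·0.7500 / (0.7·0.7500 + 0.1·0.2500) ≈ 0.9545
After 'background': P(ore) = 0.3·0.9545 / (0.3·0.9545 + 0.9·0.0455) ≈ 0.8750
After 'background': P(ore) = 0.3·0.8750 / (0.3·0.8750 + 0.9·0.1250) ≈ 0.7000

0.700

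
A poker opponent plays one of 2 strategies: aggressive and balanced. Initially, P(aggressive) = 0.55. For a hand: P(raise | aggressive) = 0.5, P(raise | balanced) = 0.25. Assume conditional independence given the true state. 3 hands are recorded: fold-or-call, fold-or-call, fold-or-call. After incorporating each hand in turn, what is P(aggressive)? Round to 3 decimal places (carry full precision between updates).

After 'fold-or-call': P(aggressive) = 0.5·0.5500 / (0.5·0.5500 + 0.75·0.4500) ≈ 0.4490
After 'fold-or-call': P(aggressive) = 0.5·0.4490 / (0.5·0.4490 + 0.75·0.5510) ≈ 0.3520
After 'fold-or-call': P(aggressive) = 0.5·0.3520 / (0.5·0.3520 + 0.75·0.6480) ≈ 0.2659

0.266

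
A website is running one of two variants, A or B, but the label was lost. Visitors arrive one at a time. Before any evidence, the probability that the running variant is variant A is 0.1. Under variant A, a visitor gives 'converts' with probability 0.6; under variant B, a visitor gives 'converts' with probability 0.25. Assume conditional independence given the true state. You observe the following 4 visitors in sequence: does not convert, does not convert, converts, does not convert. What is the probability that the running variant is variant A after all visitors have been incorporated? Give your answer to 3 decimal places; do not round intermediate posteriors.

0.039

After 'does not convert': P(A) = 0.4·0.1000 / (0.4·0.1000 + 0.75·0.9000) ≈ 0.0559
After 'does not convert': P(A) = 0.4·0.0559 / (0.4·0.0559 + 0.75·0.9441) ≈ 0.0306
After 'converts': P(A) = 0.6·0.0306 / (0.6·0.0306 + 0.25·0.9694) ≈ 0.0705
After 'does not convert': P(A) = 0.4·0.0705 / (0.4·0.0705 + 0.75·0.9295) ≈ 0.0389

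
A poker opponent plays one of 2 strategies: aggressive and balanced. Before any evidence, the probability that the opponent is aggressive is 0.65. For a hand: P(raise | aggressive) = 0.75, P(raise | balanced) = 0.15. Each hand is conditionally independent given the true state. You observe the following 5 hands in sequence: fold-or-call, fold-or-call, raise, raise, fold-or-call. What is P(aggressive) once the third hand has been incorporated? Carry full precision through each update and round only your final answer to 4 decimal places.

Each posterior becomes the prior for the next update.
After 'fold-or-call': P(aggressive) = 0.25·0.6500 / (0.25·0.6500 + 0.85·0.3500) ≈ 0.3533
After 'fold-or-call': P(aggressive) = 0.25·0.3533 / (0.25·0.3533 + 0.85·0.6467) ≈ 0.1384
After 'raise': P(aggressive) = 0.75·0.1384 / (0.75·0.1384 + 0.15·0.8616) ≈ 0.4454

0.4454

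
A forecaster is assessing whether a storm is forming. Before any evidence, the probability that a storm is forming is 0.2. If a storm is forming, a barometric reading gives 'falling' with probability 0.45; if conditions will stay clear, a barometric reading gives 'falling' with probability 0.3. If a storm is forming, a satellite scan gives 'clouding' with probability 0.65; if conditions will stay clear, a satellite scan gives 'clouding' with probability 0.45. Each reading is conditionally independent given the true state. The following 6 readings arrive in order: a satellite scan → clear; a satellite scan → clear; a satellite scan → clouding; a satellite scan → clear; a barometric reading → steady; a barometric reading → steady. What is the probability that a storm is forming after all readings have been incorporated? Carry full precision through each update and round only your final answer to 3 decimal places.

0.054

After a satellite scan='clear': P(storm) = 0.35·0.2000 / (0.35·0.2000 + 0.55·0.8000) ≈ 0.1373
After a satellite scan='clear': P(storm) = 0.35·0.1373 / (0.35·0.1373 + 0.55·0.8627) ≈ 0.0919
After a satellite scan='clouding': P(storm) = 0.65·0.0919 / (0.65·0.0919 + 0.45·0.9081) ≈ 0.1276
After a satellite scan='clear': P(storm) = 0.35·0.1276 / (0.35·0.1276 + 0.55·0.8724) ≈ 0.0851
After a barometric reading='steady': P(storm) = 0.55·0.0851 / (0.55·0.0851 + 0.7·0.9149) ≈ 0.0681
After a barometric reading='steady': P(storm) = 0.55·0.0681 / (0.55·0.0681 + 0.7·0.9319) ≈ 0.0543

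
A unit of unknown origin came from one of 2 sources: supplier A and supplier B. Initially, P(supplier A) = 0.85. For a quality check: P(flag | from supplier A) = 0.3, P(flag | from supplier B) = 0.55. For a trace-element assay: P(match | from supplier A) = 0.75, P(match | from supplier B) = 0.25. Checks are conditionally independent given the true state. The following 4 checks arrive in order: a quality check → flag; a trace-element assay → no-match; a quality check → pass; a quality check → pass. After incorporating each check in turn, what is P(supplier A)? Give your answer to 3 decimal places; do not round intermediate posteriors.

0.714

After a quality check='flag': P(supplier A) = 0.3·0.8500 / (0.3·0.8500 + 0.55·0.1500) ≈ 0.7556
After a trace-element assay='no-match': P(supplier A) = 0.25·0.7556 / (0.25·0.7556 + 0.75·0.2444) ≈ 0.5075
After a quality check='pass': P(supplier A) = 0.7·0.5075 / (0.7·0.5075 + 0.45·0.4925) ≈ 0.6158
After a quality check='pass': P(supplier A) = 0.7·0.6158 / (0.7·0.6158 + 0.45·0.3842) ≈ 0.7137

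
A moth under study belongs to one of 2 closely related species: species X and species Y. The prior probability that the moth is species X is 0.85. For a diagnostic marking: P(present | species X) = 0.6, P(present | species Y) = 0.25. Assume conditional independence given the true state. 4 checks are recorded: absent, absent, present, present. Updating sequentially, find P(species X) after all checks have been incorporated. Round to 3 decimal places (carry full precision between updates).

0.903

Each posterior becomes the prior for the next update.
After 'absent': P(species X) = 0.4·0.8500 / (0.4·0.8500 + 0.75·0.1500) ≈ 0.7514
After 'absent': P(species X) = 0.4·0.7514 / (0.4·0.7514 + 0.75·0.2486) ≈ 0.6171
After 'present': P(species X) = 0.6·0.6171 / (0.6·0.6171 + 0.25·0.3829) ≈ 0.7946
After 'present': P(species X) = 0.6·0.7946 / (0.6·0.7946 + 0.25·0.2054) ≈ 0.9028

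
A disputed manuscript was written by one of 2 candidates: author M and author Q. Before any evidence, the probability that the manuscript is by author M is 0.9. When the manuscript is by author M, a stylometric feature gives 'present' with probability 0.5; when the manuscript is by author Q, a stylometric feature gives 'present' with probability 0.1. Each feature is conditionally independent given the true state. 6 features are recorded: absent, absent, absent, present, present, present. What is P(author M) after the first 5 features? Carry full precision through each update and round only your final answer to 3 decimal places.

Apply Bayes' rule sequentially, carrying P(author M) forward.
After 'absent': P(author M) = 0.5·0.9000 / (0.5·0.9000 + 0.9·0.1000) ≈ 0.8333
After 'absent': P(author M) = 0.5·0.8333 / (0.5·0.8333 + 0.9·0.1667) ≈ 0.7353
After 'absent': P(author M) = 0.5·0.7353 / (0.5·0.7353 + 0.9·0.2647) ≈ 0.6068
After 'present': P(author M) = 0.5·0.6068 / (0.5·0.6068 + 0.1·0.3932) ≈ 0.8853
After 'present': P(author M) = 0.5·0.8853 / (0.5·0.8853 + 0.1·0.1147) ≈ 0.9747

0.975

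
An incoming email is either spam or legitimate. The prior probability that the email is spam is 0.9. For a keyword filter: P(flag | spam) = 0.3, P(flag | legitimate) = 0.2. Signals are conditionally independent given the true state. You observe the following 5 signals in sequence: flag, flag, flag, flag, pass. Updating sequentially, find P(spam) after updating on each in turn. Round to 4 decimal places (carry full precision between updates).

0.9755

After 'flag': P(spam) = 0.3·0.9000 / (0.3·0.9000 + 0.2·0.1000) ≈ 0.9310
After 'flag': P(spam) = 0.3·0.9310 / (0.3·0.9310 + 0.2·0.0690) ≈ 0.9529
After 'flag': P(spam) = 0.3·0.9529 / (0.3·0.9529 + 0.2·0.0471) ≈ 0.9681
After 'flag': P(spam) = 0.3·0.9681 / (0.3·0.9681 + 0.2·0.0319) ≈ 0.9785
After 'pass': P(spam) = 0.7·0.9785 / (0.7·0.9785 + 0.8·0.0215) ≈ 0.9755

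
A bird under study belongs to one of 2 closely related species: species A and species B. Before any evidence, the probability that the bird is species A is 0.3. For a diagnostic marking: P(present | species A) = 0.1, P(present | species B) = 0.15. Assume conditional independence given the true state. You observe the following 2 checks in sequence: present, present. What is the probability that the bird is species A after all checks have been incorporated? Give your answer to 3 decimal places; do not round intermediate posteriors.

0.160

After 'present': P(species A) = 0.1·0.3000 / (0.1·0.3000 + 0.15·0.7000) ≈ 0.2222
After 'present': P(species A) = 0.1·0.2222 / (0.1·0.2222 + 0.15·0.7778) ≈ 0.1600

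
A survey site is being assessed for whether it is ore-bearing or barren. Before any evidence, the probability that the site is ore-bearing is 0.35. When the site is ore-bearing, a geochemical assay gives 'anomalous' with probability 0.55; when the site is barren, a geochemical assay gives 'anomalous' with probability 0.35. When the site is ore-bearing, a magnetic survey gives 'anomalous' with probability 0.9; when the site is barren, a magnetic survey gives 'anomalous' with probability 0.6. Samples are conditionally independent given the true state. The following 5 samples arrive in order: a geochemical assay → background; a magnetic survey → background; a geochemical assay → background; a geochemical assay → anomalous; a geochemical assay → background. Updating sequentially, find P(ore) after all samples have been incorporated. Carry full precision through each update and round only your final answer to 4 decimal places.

0.0656

After a geochemical assay='background': P(ore) = 0.45·0.3500 / (0.45·0.3500 + 0.65·0.6500) ≈ 0.2716
After a magnetic survey='background': P(ore) = 0.1·0.2716 / (0.1·0.2716 + 0.4·0.7284) ≈ 0.0853
After a geochemical assay='background': P(ore) = 0.45·0.0853 / (0.45·0.0853 + 0.65·0.9147) ≈ 0.0606
After a geochemical assay='anomalous': P(ore) = 0.55·0.0606 / (0.55·0.0606 + 0.35·0.9394) ≈ 0.0921
After a geochemical assay='background': P(ore) = 0.45·0.0921 / (0.45·0.0921 + 0.65·0.9079) ≈ 0.0656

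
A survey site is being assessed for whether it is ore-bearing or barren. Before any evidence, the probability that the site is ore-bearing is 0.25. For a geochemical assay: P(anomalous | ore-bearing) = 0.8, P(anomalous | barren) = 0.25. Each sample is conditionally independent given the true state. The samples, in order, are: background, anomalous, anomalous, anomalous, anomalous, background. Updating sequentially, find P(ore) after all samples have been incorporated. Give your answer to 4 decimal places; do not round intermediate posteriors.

0.7131

After 'background': P(ore) = 0.2·0.2500 / (0.2·0.2500 + 0.75·0.7500) ≈ 0.0816
After 'anomalous': P(ore) = 0.8·0.0816 / (0.8·0.0816 + 0.25·0.9184) ≈ 0.2215
After 'anomalous': P(ore) = 0.8·0.2215 / (0.8·0.2215 + 0.25·0.7785) ≈ 0.4765
After 'anomalous': P(ore) = 0.8·0.4765 / (0.8·0.4765 + 0.25·0.5235) ≈ 0.7444
After 'anomalous': P(ore) = 0.8·0.7444 / (0.8·0.7444 + 0.25·0.2556) ≈ 0.9031
After 'background': P(ore) = 0.2·0.9031 / (0.2·0.9031 + 0.75·0.0969) ≈ 0.7131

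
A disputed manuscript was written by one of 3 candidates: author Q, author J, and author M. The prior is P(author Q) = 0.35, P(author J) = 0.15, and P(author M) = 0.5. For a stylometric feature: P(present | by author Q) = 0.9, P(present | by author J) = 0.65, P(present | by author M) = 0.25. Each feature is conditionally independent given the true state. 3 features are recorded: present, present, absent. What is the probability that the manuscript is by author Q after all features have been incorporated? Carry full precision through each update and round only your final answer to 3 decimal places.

0.383

Each posterior becomes the prior for the next update.
After 'present': normaliser = 0.9·0.3500 + 0.65·0.1500 + 0.25·0.5000; P(author Q) ≈ 0.5860, P(author J) ≈ 0.1814, P(author M) ≈ 0.2326
After 'present': normaliser = 0.9·0.5860 + 0.65·0.1814 + 0.25·0.2326; P(author Q) ≈ 0.7498, P(author J) ≈ 0.1676, P(author M) ≈ 0.0826
After 'absent': normaliser = 0.1·0.7498 + 0.35·0.1676 + 0.75·0.0826; P(author Q) ≈ 0.3833, P(author J) ≈ 0.2999, P(author M) ≈ 0.3169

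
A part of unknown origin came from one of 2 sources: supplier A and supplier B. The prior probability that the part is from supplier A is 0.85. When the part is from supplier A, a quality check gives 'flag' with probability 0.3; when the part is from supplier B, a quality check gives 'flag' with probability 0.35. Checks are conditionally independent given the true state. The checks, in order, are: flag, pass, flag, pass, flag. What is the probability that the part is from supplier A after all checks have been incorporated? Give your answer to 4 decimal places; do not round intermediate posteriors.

0.8054

After 'flag': P(supplier A) = 0.3·0.8500 / (0.3·0.8500 + 0.35·0.1500) ≈ 0.8293
After 'pass': P(supplier A) = 0.7·0.8293 / (0.7·0.8293 + 0.65·0.1707) ≈ 0.8395
After 'flag': P(supplier A) = 0.3·0.8395 / (0.3·0.8395 + 0.35·0.1605) ≈ 0.8176
After 'pass': P(supplier A) = 0.7·0.8176 / (0.7·0.8176 + 0.65·0.1824) ≈ 0.8284
After 'flag': P(supplier A) = 0.3·0.8284 / (0.3·0.8284 + 0.35·0.1716) ≈ 0.8054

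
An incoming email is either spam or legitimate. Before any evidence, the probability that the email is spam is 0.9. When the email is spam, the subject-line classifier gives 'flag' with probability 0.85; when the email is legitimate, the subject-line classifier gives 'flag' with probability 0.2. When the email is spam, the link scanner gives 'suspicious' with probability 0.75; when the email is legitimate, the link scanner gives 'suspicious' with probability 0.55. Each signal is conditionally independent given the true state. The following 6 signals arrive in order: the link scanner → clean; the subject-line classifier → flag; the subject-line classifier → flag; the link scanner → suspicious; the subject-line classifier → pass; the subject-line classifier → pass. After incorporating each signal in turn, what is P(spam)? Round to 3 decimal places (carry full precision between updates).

Each posterior becomes the prior for the next update.
After the link scanner='clean': P(spam) = 0.25·0.9000 / (0.25·0.9000 + 0.45·0.1000) ≈ 0.8333
After the subject-line classifier='flag': P(spam) = 0.85·0.8333 / (0.85·0.8333 + 0.2·0.1667) ≈ 0.9551
After the subject-line classifier='flag': P(spam) = 0.85·0.9551 / (0.85·0.9551 + 0.2·0.0449) ≈ 0.9890
After the link scanner='suspicious': P(spam) = 0.75·0.9890 / (0.75·0.9890 + 0.55·0.0110) ≈ 0.9919
After the subject-line classifier='pass': P(spam) = 0.15·0.9919 / (0.15·0.9919 + 0.8·0.0081) ≈ 0.9585
After the subject-line classifier='pass': P(spam) = 0.15·0.9585 / (0.15·0.9585 + 0.8·0.0415) ≈ 0.8124

0.812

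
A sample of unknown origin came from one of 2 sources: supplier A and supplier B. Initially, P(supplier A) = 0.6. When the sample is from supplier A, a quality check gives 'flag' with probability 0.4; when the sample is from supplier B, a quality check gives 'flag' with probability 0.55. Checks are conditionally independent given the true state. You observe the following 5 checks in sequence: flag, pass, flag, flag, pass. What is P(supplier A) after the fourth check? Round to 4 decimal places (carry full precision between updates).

0.4348

After 'flag': P(supplier A) = 0.4·0.6000 / (0.4·0.6000 + 0.55·0.4000) ≈ 0.5217
After 'pass': P(supplier A) = 0.6·0.5217 / (0.6·0.5217 + 0.45·0.4783) ≈ 0.5926
After 'flag': P(supplier A) = 0.4·0.5926 / (0.4·0.5926 + 0.55·0.4074) ≈ 0.5141
After 'flag': P(supplier A) = 0.4·0.5141 / (0.4·0.5141 + 0.55·0.4859) ≈ 0.4348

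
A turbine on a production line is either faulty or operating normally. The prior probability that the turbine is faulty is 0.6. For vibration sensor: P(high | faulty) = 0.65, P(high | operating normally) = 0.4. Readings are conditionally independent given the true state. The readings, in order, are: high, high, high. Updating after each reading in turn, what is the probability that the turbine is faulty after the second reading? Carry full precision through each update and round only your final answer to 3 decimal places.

0.798

After 'high': P(faulty) = 0.65·0.6000 / (0.65·0.6000 + 0.4·0.4000) ≈ 0.7091
After 'high': P(faulty) = 0.65·0.7091 / (0.65·0.7091 + 0.4·0.2909) ≈ 0.7984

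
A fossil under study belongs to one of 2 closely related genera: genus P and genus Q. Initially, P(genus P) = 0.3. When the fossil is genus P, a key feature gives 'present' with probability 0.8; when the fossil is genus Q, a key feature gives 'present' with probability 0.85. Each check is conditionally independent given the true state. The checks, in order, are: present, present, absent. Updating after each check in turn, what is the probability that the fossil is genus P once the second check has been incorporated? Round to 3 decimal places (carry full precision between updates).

0.275

After 'present': P(genus P) = 0.8·0.3000 / (0.8·0.3000 + 0.85·0.7000) ≈ 0.2874
After 'present': P(genus P) = 0.8·0.2874 / (0.8·0.2874 + 0.85·0.7126) ≈ 0.2752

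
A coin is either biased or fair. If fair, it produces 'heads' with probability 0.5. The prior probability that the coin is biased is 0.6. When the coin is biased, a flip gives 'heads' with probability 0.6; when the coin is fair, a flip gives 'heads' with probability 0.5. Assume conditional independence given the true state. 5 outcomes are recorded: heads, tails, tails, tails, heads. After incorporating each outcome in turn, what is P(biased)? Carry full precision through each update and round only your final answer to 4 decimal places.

After 'heads': P(biased) = 0.6·0.6000 / (0.6·0.6000 + 0.5·0.4000) ≈ 0.6429
After 'tails': P(biased) = 0.4·0.6429 / (0.4·0.6429 + 0.5·0.3571) ≈ 0.5902
After 'tails': P(biased) = 0.4·0.5902 / (0.4·0.5902 + 0.5·0.4098) ≈ 0.5353
After 'tails': P(biased) = 0.4·0.5353 / (0.4·0.5353 + 0.5·0.4647) ≈ 0.4796
After 'heads': P(biased) = 0.6·0.4796 / (0.6·0.4796 + 0.5·0.5204) ≈ 0.5251

0.5251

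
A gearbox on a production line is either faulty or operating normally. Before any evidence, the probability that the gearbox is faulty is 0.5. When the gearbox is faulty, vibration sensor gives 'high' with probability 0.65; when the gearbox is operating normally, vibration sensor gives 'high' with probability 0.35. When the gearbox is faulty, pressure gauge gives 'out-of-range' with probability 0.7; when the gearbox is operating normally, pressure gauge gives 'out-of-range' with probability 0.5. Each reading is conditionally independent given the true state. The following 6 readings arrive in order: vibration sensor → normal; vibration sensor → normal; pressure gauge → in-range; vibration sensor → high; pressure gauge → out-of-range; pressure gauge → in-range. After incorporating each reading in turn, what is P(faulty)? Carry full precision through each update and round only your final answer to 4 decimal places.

After vibration sensor='normal': P(faulty) = 0.35·0.5000 / (0.35·0.5000 + 0.65·0.5000) ≈ 0.3500
After vibration sensor='normal': P(faulty) = 0.35·0.3500 / (0.35·0.3500 + 0.65·0.6500) ≈ 0.2248
After pressure gauge='in-range': P(faulty) = 0.3·0.2248 / (0.3·0.2248 + 0.5·0.7752) ≈ 0.1482
After vibration sensor='high': P(faulty) = 0.65·0.1482 / (0.65·0.1482 + 0.35·0.8518) ≈ 0.2442
After pressure gauge='out-of-range': P(faulty) = 0.7·0.2442 / (0.7·0.2442 + 0.5·0.7558) ≈ 0.3114
After pressure gauge='in-range': P(faulty) = 0.3·0.3114 / (0.3·0.3114 + 0.5·0.6886) ≈ 0.2135

0.2135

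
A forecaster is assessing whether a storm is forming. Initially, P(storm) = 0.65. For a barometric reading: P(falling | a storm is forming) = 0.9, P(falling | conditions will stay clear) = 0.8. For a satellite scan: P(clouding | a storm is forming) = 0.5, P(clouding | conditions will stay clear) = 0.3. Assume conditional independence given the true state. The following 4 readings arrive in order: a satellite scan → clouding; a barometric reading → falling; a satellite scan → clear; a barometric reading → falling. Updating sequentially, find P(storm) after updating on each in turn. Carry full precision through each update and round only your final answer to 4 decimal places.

0.7367

After a satellite scan='clouding': P(storm) = 0.5·0.6500 / (0.5·0.6500 + 0.3·0.3500) ≈ 0.7558
After a barometric reading='falling': P(storm) = 0.9·0.7558 / (0.9·0.7558 + 0.8·0.2442) ≈ 0.7769
After a satellite scan='clear': P(storm) = 0.5·0.7769 / (0.5·0.7769 + 0.7·0.2231) ≈ 0.7132
After a barometric reading='falling': P(storm) = 0.9·0.7132 / (0.9·0.7132 + 0.8·0.2868) ≈ 0.7367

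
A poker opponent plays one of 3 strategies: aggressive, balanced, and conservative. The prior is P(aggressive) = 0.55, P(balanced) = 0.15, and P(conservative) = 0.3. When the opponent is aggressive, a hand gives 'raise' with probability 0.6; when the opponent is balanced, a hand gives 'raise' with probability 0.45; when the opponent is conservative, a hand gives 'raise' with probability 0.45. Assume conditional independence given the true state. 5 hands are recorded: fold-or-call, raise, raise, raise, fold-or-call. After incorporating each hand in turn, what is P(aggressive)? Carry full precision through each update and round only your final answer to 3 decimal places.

0.605

Each posterior becomes the prior for the next update.
After 'fold-or-call': normaliser = 0.4·0.5500 + 0.55·0.1500 + 0.55·0.3000; P(aggressive) ≈ 0.4706, P(balanced) ≈ 0.1765, P(conservative) ≈ 0.3529
After 'raise': normaliser = 0.6·0.4706 + 0.45·0.1765 + 0.45·0.3529; P(aggressive) ≈ 0.5424, P(balanced) ≈ 0.1525, P(conservative) ≈ 0.3051
After 'raise': normaliser = 0.6·0.5424 + 0.45·0.1525 + 0.45·0.3051; P(aggressive) ≈ 0.6124, P(balanced) ≈ 0.1292, P(conservative) ≈ 0.2584
After 'raise': normaliser = 0.6·0.6124 + 0.45·0.1292 + 0.45·0.2584; P(aggressive) ≈ 0.6781, P(balanced) ≈ 0.1073, P(conservative) ≈ 0.2146
After 'fold-or-call': normaliser = 0.4·0.6781 + 0.55·0.1073 + 0.55·0.2146; P(aggressive) ≈ 0.6051, P(balanced) ≈ 0.1316, P(conservative) ≈ 0.2633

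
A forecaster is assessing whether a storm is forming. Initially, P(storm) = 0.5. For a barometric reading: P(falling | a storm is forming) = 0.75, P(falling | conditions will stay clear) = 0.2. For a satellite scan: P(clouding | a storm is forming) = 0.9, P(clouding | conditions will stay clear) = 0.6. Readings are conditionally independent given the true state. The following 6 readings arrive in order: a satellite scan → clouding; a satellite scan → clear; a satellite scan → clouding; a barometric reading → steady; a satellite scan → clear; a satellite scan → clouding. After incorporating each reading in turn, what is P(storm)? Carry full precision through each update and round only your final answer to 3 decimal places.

After a satellite scan='clouding': P(storm) = 0.9·0.5000 / (0.9·0.5000 + 0.6·0.5000) ≈ 0.6000
After a satellite scan='clear': P(storm) = 0.1·0.6000 / (0.1·0.6000 + 0.4·0.4000) ≈ 0.2727
After a satellite scan='clouding': P(storm) = 0.9·0.2727 / (0.9·0.2727 + 0.6·0.7273) ≈ 0.3600
After a barometric reading='steady': P(storm) = 0.25·0.3600 / (0.25·0.3600 + 0.8·0.6400) ≈ 0.1495
After a satellite scan='clear': P(storm) = 0.1·0.1495 / (0.1·0.1495 + 0.4·0.8505) ≈ 0.0421
After a satellite scan='clouding': P(storm) = 0.9·0.0421 / (0.9·0.0421 + 0.6·0.9579) ≈ 0.0618

0.062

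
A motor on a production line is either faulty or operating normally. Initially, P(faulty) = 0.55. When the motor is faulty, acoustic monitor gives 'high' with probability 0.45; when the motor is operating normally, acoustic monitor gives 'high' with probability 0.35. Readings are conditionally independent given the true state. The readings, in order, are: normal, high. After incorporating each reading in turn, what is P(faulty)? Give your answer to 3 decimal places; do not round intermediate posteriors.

After 'normal': P(faulty) = 0.55·0.5500 / (0.55·0.5500 + 0.65·0.4500) ≈ 0.5084
After 'high': P(faulty) = 0.45·0.5084 / (0.45·0.5084 + 0.35·0.4916) ≈ 0.5708

0.571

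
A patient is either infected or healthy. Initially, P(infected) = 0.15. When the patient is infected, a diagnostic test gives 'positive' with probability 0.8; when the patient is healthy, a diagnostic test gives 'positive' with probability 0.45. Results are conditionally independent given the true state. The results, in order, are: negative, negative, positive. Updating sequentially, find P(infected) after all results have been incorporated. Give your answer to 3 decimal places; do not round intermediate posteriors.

After 'negative': P(infected) = 0.2·0.1500 / (0.2·0.1500 + 0.55·0.8500) ≈ 0.0603
After 'negative': P(infected) = 0.2·0.0603 / (0.2·0.0603 + 0.55·0.9397) ≈ 0.0228
After 'positive': P(infected) = 0.8·0.0228 / (0.8·0.0228 + 0.45·0.9772) ≈ 0.0398

0.040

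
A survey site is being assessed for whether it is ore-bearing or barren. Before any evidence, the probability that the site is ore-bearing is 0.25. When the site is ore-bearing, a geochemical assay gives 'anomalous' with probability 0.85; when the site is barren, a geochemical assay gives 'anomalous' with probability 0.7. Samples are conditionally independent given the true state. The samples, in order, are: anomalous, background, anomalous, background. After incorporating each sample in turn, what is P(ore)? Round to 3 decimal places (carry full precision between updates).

0.109

Apply Bayes' rule sequentially, carrying P(ore) forward.
After 'anomalous': P(ore) = 0.85·0.2500 / (0.85·0.2500 + 0.7·0.7500) ≈ 0.2881
After 'background': P(ore) = 0.15·0.2881 / (0.15·0.2881 + 0.3·0.7119) ≈ 0.1683
After 'anomalous': P(ore) = 0.85·0.1683 / (0.85·0.1683 + 0.7·0.8317) ≈ 0.1973
After 'background': P(ore) = 0.15·0.1973 / (0.15·0.1973 + 0.3·0.8027) ≈ 0.1094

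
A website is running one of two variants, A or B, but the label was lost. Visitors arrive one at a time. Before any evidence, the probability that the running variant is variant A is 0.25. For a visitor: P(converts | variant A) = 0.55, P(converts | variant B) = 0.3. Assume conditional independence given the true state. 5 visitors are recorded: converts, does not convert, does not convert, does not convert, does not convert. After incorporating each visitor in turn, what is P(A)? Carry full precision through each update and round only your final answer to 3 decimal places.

0.095

After 'converts': P(A) = 0.55·0.2500 / (0.55·0.2500 + 0.3·0.7500) ≈ 0.3793
After 'does not convert': P(A) = 0.45·0.3793 / (0.45·0.3793 + 0.7·0.6207) ≈ 0.2821
After 'does not convert': P(A) = 0.45·0.2821 / (0.45·0.2821 + 0.7·0.7179) ≈ 0.2016
After 'does not convert': P(A) = 0.45·0.2016 / (0.45·0.2016 + 0.7·0.7984) ≈ 0.1397
After 'does not convert': P(A) = 0.45·0.1397 / (0.45·0.1397 + 0.7·0.8603) ≈ 0.0945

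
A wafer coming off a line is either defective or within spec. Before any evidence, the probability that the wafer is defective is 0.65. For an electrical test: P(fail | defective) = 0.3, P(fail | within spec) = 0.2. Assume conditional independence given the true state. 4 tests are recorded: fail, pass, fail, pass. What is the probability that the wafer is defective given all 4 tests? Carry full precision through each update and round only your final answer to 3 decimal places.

0.762

Apply Bayes' rule sequentially, carrying P(defective) forward.
After 'fail': P(defective) = 0.3·0.6500 / (0.3·0.6500 + 0.2·0.3500) ≈ 0.7358
After 'pass': P(defective) = 0.7·0.7358 / (0.7·0.7358 + 0.8·0.2642) ≈ 0.7091
After 'fail': P(defective) = 0.3·0.7091 / (0.3·0.7091 + 0.2·0.2909) ≈ 0.7852
After 'pass': P(defective) = 0.7·0.7852 / (0.7·0.7852 + 0.8·0.2148) ≈ 0.7619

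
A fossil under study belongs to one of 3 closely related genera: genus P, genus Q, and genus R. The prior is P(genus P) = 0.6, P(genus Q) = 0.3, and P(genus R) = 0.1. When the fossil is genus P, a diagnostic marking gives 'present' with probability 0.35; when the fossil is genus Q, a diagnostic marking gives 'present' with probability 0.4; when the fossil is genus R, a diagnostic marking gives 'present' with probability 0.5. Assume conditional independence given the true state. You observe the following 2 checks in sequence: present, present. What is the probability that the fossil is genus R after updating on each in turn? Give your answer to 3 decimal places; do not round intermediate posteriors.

0.171

Apply Bayes' rule sequentially, carrying P(genus R) forward.
After 'present': normaliser = 0.35·0.6000 + 0.4·0.3000 + 0.5·0.1000; P(genus P) ≈ 0.5526, P(genus Q) ≈ 0.3158, P(genus R) ≈ 0.1316
After 'present': normaliser = 0.35·0.5526 + 0.4·0.3158 + 0.5·0.1316; P(genus P) ≈ 0.5017, P(genus Q) ≈ 0.3276, P(genus R) ≈ 0.1706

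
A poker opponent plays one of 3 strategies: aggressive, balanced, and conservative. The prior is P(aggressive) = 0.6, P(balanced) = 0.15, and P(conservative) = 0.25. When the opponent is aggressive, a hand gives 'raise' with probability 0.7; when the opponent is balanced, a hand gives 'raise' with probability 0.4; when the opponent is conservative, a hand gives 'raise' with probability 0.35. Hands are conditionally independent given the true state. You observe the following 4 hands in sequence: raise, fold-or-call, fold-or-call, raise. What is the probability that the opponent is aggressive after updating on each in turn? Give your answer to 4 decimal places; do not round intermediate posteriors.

After 'raise': normaliser = 0.7·0.6000 + 0.4·0.1500 + 0.35·0.2500; P(aggressive) ≈ 0.7401, P(balanced) ≈ 0.1057, P(conservative) ≈ 0.1542
After 'fold-or-call': normaliser = 0.3·0.7401 + 0.6·0.1057 + 0.65·0.1542; P(aggressive) ≈ 0.5757, P(balanced) ≈ 0.1645, P(conservative) ≈ 0.2599
After 'fold-or-call': normaliser = 0.3·0.5757 + 0.6·0.1645 + 0.65·0.2599; P(aggressive) ≈ 0.3922, P(balanced) ≈ 0.2241, P(conservative) ≈ 0.3836
After 'raise': normaliser = 0.7·0.3922 + 0.4·0.2241 + 0.35·0.3836; P(aggressive) ≈ 0.5508, P(balanced) ≈ 0.1799, P(conservative) ≈ 0.2693

0.5508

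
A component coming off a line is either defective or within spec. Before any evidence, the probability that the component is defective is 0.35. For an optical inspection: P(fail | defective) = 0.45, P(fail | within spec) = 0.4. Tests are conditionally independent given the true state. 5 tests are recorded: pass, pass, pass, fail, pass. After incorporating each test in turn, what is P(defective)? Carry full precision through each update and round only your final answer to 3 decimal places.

0.300

After 'pass': P(defective) = 0.55·0.3500 / (0.55·0.3500 + 0.6·0.6500) ≈ 0.3305
After 'pass': P(defective) = 0.55·0.3305 / (0.55·0.3305 + 0.6·0.6695) ≈ 0.3115
After 'pass': P(defective) = 0.55·0.3115 / (0.55·0.3115 + 0.6·0.6885) ≈ 0.2932
After 'fail': P(defective) = 0.45·0.2932 / (0.45·0.2932 + 0.4·0.7068) ≈ 0.3181
After 'pass': P(defective) = 0.55·0.3181 / (0.55·0.3181 + 0.6·0.6819) ≈ 0.2996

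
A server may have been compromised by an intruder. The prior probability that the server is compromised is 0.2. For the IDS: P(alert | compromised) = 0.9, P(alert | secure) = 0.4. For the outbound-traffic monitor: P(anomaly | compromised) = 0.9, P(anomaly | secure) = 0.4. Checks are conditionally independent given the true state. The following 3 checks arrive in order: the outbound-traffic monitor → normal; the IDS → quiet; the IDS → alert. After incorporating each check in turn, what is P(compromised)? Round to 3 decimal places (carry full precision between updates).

0.015

After the outbound-traffic monitor='normal': P(compromised) = 0.1·0.2000 / (0.1·0.2000 + 0.6·0.8000) ≈ 0.0400
After the IDS='quiet': P(compromised) = 0.1·0.0400 / (0.1·0.0400 + 0.6·0.9600) ≈ 0.0069
After the IDS='alert': P(compromised) = 0.9·0.0069 / (0.9·0.0069 + 0.4·0.9931) ≈ 0.0154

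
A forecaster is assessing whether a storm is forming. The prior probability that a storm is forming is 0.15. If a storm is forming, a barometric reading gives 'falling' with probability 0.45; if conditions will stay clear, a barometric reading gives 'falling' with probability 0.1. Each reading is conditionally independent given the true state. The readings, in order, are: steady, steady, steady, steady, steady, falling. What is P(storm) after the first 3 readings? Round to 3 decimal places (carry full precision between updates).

0.039

After 'steady': P(storm) = 0.55·0.1500 / (0.55·0.1500 + 0.9·0.8500) ≈ 0.0973
After 'steady': P(storm) = 0.55·0.0973 / (0.55·0.0973 + 0.9·0.9027) ≈ 0.0618
After 'steady': P(storm) = 0.55·0.0618 / (0.55·0.0618 + 0.9·0.9382) ≈ 0.0387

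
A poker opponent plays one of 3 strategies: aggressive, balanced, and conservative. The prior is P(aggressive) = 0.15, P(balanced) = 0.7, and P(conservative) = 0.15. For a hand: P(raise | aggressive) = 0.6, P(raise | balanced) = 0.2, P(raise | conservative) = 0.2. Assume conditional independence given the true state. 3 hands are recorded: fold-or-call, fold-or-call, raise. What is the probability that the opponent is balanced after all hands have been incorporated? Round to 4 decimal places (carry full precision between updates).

0.7273

Apply Bayes' rule sequentially, carrying P(balanced) forward.
After 'fold-or-call': normaliser = 0.4·0.1500 + 0.8·0.7000 + 0.8·0.1500; P(aggressive) ≈ 0.0811, P(balanced) ≈ 0.7568, P(conservative) ≈ 0.1622
After 'fold-or-call': normaliser = 0.4·0.0811 + 0.8·0.7568 + 0.8·0.1622; P(aggressive) ≈ 0.0423, P(balanced) ≈ 0.7887, P(conservative) ≈ 0.1690
After 'raise': normaliser = 0.6·0.0423 + 0.2·0.7887 + 0.2·0.1690; P(aggressive) ≈ 0.1169, P(balanced) ≈ 0.7273, P(conservative) ≈ 0.1558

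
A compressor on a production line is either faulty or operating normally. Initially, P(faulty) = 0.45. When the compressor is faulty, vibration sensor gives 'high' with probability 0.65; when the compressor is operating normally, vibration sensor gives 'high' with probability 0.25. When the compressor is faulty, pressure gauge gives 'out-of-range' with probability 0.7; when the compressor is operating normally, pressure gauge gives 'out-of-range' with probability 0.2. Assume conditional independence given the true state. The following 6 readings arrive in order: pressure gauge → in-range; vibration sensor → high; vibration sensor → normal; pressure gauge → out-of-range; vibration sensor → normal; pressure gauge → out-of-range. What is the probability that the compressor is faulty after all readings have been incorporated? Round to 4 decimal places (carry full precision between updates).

Each posterior becomes the prior for the next update.
After pressure gauge='in-range': P(faulty) = 0.3·0.4500 / (0.3·0.4500 + 0.8·0.5500) ≈ 0.2348
After vibration sensor='high': P(faulty) = 0.65·0.2348 / (0.65·0.2348 + 0.25·0.7652) ≈ 0.4437
After vibration sensor='normal': P(faulty) = 0.35·0.4437 / (0.35·0.4437 + 0.75·0.5563) ≈ 0.2713
After pressure gauge='out-of-range': P(faulty) = 0.7·0.2713 / (0.7·0.2713 + 0.2·0.7287) ≈ 0.5658
After vibration sensor='normal': P(faulty) = 0.35·0.5658 / (0.35·0.5658 + 0.75·0.4342) ≈ 0.3781
After pressure gauge='out-of-range': P(faulty) = 0.7·0.3781 / (0.7·0.3781 + 0.2·0.6219) ≈ 0.6803

0.6803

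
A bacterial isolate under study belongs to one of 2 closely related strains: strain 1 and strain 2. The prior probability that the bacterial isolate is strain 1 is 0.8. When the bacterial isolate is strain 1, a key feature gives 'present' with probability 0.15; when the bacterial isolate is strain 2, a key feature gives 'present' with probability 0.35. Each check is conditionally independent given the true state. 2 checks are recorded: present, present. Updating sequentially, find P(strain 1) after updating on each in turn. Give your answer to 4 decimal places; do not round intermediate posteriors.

Each posterior becomes the prior for the next update.
After 'present': P(strain 1) = 0.15·0.8000 / (0.15·0.8000 + 0.35·0.2000) ≈ 0.6316
After 'present': P(strain 1) = 0.15·0.6316 / (0.15·0.6316 + 0.35·0.3684) ≈ 0.4235

0.4235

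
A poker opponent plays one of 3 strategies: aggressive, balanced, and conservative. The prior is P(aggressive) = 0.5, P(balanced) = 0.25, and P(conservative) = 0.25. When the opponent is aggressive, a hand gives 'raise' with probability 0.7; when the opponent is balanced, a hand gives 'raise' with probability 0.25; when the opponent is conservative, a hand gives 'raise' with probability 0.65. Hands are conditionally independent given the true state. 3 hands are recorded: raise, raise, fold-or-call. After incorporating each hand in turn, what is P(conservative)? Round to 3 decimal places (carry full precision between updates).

After 'raise': normaliser = 0.7·0.5000 + 0.25·0.2500 + 0.65·0.2500; P(aggressive) ≈ 0.6087, P(balanced) ≈ 0.1087, P(conservative) ≈ 0.2826
After 'raise': normaliser = 0.7·0.6087 + 0.25·0.1087 + 0.65·0.2826; P(aggressive) ≈ 0.6689, P(balanced) ≈ 0.0427, P(conservative) ≈ 0.2884
After 'fold-or-call': normaliser = 0.3·0.6689 + 0.75·0.0427 + 0.35·0.2884; P(aggressive) ≈ 0.6015, P(balanced) ≈ 0.0959, P(conservative) ≈ 0.3026

0.303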